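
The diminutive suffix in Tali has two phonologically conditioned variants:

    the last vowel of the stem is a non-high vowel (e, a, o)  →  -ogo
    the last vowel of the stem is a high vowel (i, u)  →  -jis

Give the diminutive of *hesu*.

*hesu*: last vowel = /u/, a high vowel → -jis → *hesujis*.

hesujis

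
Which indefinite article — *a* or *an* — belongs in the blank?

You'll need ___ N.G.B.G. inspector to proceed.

an

The indefinite article is chosen by the initial *sound* of the following word, not its spelling.
The initialism *N.G.B.G.* is read letter by letter; the first letter, N, is pronounced /ɛn/, which begins with a vowel sound.
So the article is *an*: You'll need an N.G.B.G. inspector to proceed.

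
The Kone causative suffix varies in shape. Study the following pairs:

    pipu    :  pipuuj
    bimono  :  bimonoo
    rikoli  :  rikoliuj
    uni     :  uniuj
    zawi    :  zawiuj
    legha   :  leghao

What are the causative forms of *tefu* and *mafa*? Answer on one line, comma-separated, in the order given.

tefuuj, mafao

The alternation tracks the last vowel of the stem — -uj when the last vowel of the stem is a high vowel (*pipu*, *rikoli*, *uni*, *zawi*); -o when the last vowel of the stem is a non-high vowel (*bimono*, *legha*).
*tefu* — last vowel /u/ (a high vowel) → -uj → *tefuuj*.
The last vowel of *mafa* is /a/, which is a non-high vowel, so the suffix is -o, giving *mafao*.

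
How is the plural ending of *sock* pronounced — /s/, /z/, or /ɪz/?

/s/

The stem *sock* ends in a voiceless non-sibilant consonant.
The plural suffix surfaces as /ɪz/ after sibilants, /s/ after other voiceless consonants, and /z/ after other voiced sounds.
So the plural -s on *sock* is pronounced /s/.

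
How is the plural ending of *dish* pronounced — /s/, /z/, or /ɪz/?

/ɪz/

The stem *dish* ends in a sibilant (/s, z, ʃ, ʒ, tʃ, dʒ/).
The plural suffix surfaces as /ɪz/ after sibilants, /s/ after other voiceless consonants, and /z/ after other voiced sounds.
So the plural -s on *dish* is pronounced /ɪz/.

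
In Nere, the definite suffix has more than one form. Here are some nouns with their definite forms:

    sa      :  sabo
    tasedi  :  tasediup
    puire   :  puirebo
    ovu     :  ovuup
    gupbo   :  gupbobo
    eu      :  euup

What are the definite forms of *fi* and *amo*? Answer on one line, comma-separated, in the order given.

fiup, amobo

The alternation tracks the last vowel of the stem — -up when the last vowel of the stem is a high vowel (*tasedi*, *ovu*, *eu*); -bo when the last vowel of the stem is a non-high vowel (*sa*, *puire*, *gupbo*).
*fi*: last vowel = /i/, a high vowel → -up → *fiup*.
Since the last vowel of *amo* is /o/ (a non-high vowel), it takes -bo, giving *amobo*.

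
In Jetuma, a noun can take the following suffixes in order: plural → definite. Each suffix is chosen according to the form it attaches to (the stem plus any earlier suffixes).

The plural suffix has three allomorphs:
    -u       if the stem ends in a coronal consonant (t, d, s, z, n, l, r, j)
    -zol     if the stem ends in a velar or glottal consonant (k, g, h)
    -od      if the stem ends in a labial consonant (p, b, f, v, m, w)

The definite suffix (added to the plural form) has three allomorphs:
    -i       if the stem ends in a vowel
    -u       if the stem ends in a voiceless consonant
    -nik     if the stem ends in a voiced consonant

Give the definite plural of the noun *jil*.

jilui

Since the final consonant of *jil* is /l/ (coronal), it takes -u, giving *jilu*.
The final sound of the plural form *jilu* is /u/, which is a vowel, so the definite suffix is -i, giving *jilui*.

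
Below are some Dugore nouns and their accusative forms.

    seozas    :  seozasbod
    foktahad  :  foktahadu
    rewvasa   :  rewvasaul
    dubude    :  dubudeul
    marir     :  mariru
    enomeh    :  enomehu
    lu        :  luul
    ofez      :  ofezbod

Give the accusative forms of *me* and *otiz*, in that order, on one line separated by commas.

The suffix is conditioned by the final sound: -bod when the stem ends in a sibilant (*seozas*, *ofez*); -u when the stem ends in a non-sibilant consonant (*foktahad*, *marir*, *enomeh*); -ul when the stem ends in a vowel (*rewvasa*, *dubude*, *lu*).
*me*: final sound = /e/, a vowel → -ul → *meul*.
Since the final sound of *otiz* is /z/ (a sibilant), it takes -bod, giving *otizbod*.

meul, otizbod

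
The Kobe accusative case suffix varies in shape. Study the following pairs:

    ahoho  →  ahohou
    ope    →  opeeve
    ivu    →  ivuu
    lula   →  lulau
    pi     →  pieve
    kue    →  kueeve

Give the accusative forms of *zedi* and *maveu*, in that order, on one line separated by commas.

The alternation tracks the last vowel of the stem — -eve when the last vowel of the stem is a front vowel (*ope*, *pi*, *kue*); -u when the last vowel of the stem is a back vowel (*ahoho*, *ivu*, *lula*).
*zedi*: last vowel = /i/, a front vowel → -eve → *zedieve*.
*maveu* — last vowel /u/ (a back vowel) → -u → *maveuu*.

zedieve, maveuu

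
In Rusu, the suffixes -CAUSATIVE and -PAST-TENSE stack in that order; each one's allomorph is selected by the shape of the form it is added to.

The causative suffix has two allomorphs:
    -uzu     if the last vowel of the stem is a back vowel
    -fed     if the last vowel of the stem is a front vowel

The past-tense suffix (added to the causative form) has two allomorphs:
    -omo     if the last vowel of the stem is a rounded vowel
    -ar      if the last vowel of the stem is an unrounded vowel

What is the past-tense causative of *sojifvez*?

*sojifvez*: last vowel = /e/, a front vowel → -fed → *sojifvezfed*.
The causative form *sojifvezfed*: last vowel = /e/, an unrounded vowel → -ar → *sojifvezfedar*.

sojifvezfedar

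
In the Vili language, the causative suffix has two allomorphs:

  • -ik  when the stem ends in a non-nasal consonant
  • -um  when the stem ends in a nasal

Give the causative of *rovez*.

rovezik

*rovez*: final consonant = /z/, non-nasal → -ik → *rovezik*.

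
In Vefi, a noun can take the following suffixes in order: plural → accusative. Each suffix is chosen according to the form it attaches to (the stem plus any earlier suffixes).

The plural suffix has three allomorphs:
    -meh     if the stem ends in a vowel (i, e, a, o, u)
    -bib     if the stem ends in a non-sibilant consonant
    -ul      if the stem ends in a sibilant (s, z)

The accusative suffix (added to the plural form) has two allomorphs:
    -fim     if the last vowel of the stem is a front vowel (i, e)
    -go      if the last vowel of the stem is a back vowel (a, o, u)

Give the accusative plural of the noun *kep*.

kepbibfim

The final sound of *kep* is /p/, which is a non-sibilant consonant, so the plural suffix is -bib, giving *kepbib*.
The plural form *kepbib* — last vowel /i/ (a front vowel) → -fim → *kepbibfim*.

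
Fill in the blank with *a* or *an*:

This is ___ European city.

The indefinite article is chosen by the initial *sound* of the following word, not its spelling.
*European* begins with the sound /jʊ/ (eu pronounced /jʊ/) — a consonant sound.
So the article is *a*: This is a European city.

a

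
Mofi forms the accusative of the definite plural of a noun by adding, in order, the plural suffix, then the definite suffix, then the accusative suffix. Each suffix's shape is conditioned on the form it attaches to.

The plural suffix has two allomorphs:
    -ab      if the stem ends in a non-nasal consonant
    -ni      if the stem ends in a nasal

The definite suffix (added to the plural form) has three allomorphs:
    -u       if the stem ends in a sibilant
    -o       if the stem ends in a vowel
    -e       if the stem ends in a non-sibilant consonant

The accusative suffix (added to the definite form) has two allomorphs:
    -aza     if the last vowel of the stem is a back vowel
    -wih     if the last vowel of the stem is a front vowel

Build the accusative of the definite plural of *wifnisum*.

wifnisumnioaza

*wifnisum* — final consonant /m/ (a nasal) → -ni → *wifnisumni*.
The final sound of the plural form *wifnisumni* is /i/, which is a vowel, so the definite suffix is -o, giving *wifnisumnio*.
The definite form *wifnisumnio*: last vowel = /o/, a back vowel → -aza → *wifnisumnioaza*.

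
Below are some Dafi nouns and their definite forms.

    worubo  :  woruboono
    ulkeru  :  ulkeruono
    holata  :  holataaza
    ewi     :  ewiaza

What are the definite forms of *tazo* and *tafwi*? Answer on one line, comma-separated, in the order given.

The pattern is rounding harmony: -ono when the last vowel of the stem is a rounded vowel (*worubo*, *ulkeru*); -aza when the last vowel of the stem is an unrounded vowel (*holata*, *ewi*).
*tazo*: last vowel = /o/, a rounded vowel → -ono → *tazoono*.
*tafwi*: last vowel = /i/, an unrounded vowel → -aza → *tafwiaza*.

tazoono, tafwiaza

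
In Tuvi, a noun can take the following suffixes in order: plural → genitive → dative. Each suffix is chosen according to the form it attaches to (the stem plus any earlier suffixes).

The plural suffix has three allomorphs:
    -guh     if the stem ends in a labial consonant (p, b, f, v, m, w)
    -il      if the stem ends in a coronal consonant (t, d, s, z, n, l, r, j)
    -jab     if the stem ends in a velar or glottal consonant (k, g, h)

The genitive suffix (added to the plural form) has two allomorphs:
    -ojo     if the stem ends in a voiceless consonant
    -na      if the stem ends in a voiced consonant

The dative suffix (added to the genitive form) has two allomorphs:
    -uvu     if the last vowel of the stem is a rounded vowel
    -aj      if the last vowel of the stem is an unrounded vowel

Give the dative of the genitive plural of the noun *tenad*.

tenadilnaaj

Since the final consonant of *tenad* is /d/ (coronal), it takes -il, giving *tenadil*.
The plural form *tenadil*: final consonant = /l/, voiced → -na → *tenadilna*.
Since the last vowel of the genitive form *tenadilna* is /a/ (an unrounded vowel), it takes -aj, giving *tenadilnaaj*.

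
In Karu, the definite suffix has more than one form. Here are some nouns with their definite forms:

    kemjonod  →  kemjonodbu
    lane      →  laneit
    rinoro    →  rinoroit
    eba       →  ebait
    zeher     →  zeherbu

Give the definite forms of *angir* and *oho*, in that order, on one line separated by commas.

angirbu, ohoit

The pattern is consonant vs. vowel: -bu when the stem ends in a consonant (*kemjonod*, *zeher*); -it when the stem ends in a vowel (*lane*, *rinoro*, *eba*).
*angir*: final sound = /r/, a consonant → -bu → *angirbu*.
*oho*: final sound = /o/, a vowel → -it → *ohoit*.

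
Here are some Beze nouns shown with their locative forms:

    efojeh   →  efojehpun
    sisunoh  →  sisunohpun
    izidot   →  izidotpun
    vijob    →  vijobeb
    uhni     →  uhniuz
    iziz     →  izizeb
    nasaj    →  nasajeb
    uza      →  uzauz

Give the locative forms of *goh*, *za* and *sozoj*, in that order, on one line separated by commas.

gohpun, zauz, sozojeb

Looking at the final sound of each stem: -pun when the stem ends in a voiceless consonant (*efojeh*, *sisunoh*, *izidot*); -eb when the stem ends in a voiced consonant (*vijob*, *iziz*, *nasaj*); -uz when the stem ends in a vowel (*uhni*, *uza*).
*goh*: final sound = /h/, a voiceless consonant → -pun → *gohpun*.
Since the final sound of *za* is /a/ (a vowel), it takes -uz, giving *zauz*.
*sozoj* — final sound /j/ (a voiced consonant) → -eb → *sozojeb*.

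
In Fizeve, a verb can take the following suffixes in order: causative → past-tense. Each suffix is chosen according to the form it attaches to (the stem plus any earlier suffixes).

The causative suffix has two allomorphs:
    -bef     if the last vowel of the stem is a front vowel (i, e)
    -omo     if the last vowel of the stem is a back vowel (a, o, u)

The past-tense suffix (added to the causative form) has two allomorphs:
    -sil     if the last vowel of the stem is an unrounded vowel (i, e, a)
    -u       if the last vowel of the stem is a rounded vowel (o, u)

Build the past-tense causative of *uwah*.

uwahomou

*uwah* — last vowel /a/ (a back vowel) → -omo → *uwahomo*.
The last vowel of the causative form *uwahomo* is /o/, which is a rounded vowel, so the past-tense suffix is -u, giving *uwahomou*.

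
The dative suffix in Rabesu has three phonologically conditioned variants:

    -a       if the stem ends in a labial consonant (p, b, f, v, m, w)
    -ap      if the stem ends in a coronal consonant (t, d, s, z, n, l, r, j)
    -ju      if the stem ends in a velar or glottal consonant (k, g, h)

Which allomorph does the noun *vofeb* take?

-a

*vofeb* — final consonant /b/ (labial) → -a.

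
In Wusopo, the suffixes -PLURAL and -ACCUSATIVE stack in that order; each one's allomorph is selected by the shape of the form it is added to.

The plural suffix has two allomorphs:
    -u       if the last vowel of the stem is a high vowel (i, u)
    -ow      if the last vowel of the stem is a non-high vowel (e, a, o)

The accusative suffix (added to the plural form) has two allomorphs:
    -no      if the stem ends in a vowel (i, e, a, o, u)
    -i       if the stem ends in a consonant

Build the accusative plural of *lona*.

*lona*: last vowel = /a/, a non-high vowel → -ow → *lonaow*.
The final sound of the plural form *lonaow* is /w/, which is a consonant, so the accusative suffix is -i, giving *lonaowi*.

lonaowi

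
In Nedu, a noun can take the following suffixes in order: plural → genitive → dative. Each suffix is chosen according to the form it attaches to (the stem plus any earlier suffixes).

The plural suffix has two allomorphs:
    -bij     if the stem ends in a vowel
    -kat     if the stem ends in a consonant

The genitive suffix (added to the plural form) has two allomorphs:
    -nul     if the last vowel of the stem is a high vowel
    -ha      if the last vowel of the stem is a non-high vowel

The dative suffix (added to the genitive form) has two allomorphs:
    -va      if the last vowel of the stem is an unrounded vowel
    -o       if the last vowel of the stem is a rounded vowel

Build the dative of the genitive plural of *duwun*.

duwunkathava

*duwun* — final sound /n/ (a consonant) → -kat → *duwunkat*.
The last vowel of the plural form *duwunkat* is /a/, which is a non-high vowel, so the genitive suffix is -ha, giving *duwunkatha*.
The last vowel of the genitive form *duwunkatha* is /a/, which is an unrounded vowel, so the dative suffix is -va, giving *duwunkathava*.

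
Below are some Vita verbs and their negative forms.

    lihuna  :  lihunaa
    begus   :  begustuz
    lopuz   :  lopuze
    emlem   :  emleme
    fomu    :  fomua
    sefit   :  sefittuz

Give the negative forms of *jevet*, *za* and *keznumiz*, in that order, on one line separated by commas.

jevettuz, zaa, keznumize

Looking at the final sound of each stem: -tuz when the stem ends in a voiceless consonant (*begus*, *sefit*); -e when the stem ends in a voiced consonant (*lopuz*, *emlem*); -a when the stem ends in a vowel (*lihuna*, *fomu*).
*jevet* — final sound /t/ (a voiceless consonant) → -tuz → *jevettuz*.
Since the final sound of *za* is /a/ (a vowel), it takes -a, giving *zaa*.
The final sound of *keznumiz* is /z/, which is a voiced consonant, so the suffix is -e, giving *keznumize*.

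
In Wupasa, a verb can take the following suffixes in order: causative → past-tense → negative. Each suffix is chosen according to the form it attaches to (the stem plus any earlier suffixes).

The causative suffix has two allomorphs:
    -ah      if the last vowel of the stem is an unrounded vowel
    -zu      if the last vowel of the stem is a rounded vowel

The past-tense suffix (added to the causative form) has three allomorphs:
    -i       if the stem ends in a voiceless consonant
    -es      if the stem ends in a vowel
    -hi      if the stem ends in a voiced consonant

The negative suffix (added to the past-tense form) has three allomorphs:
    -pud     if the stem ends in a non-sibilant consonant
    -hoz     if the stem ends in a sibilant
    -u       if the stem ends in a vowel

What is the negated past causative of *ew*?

The last vowel of *ew* is /e/, which is an unrounded vowel, so the causative suffix is -ah, giving *ewah*.
Since the final sound of the causative form *ewah* is /h/ (a voiceless consonant), it takes -i, giving *ewahi*.
The past-tense form *ewahi* — final sound /i/ (a vowel) → -u → *ewahiu*.

ewahiu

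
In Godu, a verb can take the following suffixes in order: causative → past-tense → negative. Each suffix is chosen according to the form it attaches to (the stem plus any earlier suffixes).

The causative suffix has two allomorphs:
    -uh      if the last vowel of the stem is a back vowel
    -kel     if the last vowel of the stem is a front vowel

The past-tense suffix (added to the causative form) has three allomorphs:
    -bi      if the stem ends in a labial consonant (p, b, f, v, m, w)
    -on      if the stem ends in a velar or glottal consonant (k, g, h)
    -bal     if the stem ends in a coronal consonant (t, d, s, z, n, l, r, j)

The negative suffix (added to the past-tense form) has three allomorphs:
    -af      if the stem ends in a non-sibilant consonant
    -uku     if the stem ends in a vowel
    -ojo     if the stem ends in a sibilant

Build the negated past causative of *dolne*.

*dolne* — last vowel /e/ (a front vowel) → -kel → *dolnekel*.
The causative form *dolnekel*: final consonant = /l/, coronal → -bal → *dolnekelbal*.
The past-tense form *dolnekelbal*: final sound = /l/, a non-sibilant consonant → -af → *dolnekelbalaf*.

dolnekelbalaf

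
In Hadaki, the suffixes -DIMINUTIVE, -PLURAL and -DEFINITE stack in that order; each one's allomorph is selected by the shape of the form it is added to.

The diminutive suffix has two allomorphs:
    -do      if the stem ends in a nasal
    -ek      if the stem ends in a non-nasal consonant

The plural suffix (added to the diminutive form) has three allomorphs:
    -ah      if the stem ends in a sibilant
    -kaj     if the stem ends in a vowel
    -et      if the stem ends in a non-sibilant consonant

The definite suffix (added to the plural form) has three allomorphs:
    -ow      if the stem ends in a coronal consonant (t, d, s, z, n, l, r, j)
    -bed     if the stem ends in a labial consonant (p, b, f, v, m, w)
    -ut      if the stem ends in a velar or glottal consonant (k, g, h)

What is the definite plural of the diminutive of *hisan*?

The final consonant of *hisan* is /n/, which is a nasal, so the diminutive suffix is -do, giving *hisando*.
The diminutive form *hisando*: final sound = /o/, a vowel → -kaj → *hisandokaj*.
The plural form *hisandokaj*: final consonant = /j/, coronal → -ow → *hisandokajow*.

hisandokajow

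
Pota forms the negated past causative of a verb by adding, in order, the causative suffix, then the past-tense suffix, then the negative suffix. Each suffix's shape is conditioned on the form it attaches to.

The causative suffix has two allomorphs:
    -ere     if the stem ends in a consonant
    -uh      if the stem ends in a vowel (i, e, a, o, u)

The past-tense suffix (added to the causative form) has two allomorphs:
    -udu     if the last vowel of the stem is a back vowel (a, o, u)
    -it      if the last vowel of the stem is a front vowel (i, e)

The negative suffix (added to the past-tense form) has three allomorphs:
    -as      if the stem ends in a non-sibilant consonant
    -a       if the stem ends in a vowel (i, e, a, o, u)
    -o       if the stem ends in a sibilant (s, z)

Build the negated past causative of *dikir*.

dikirereitas

The final sound of *dikir* is /r/, which is a consonant, so the causative suffix is -ere, giving *dikirere*.
The causative form *dikirere* — last vowel /e/ (a front vowel) → -it → *dikirereit*.
The final sound of the past-tense form *dikirereit* is /t/, which is a non-sibilant consonant, so the negative suffix is -as, giving *dikirereitas*.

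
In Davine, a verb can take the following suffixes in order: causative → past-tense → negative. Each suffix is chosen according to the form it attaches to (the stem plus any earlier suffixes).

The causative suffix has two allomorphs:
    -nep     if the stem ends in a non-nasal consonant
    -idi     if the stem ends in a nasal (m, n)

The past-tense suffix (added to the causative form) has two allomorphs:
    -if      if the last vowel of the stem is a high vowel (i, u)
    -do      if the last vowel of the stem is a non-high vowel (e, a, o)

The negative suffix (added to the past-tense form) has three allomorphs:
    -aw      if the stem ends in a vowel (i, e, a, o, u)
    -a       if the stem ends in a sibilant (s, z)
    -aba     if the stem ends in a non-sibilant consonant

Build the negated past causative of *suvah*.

The final consonant of *suvah* is /h/, which is non-nasal, so the causative suffix is -nep, giving *suvahnep*.
The causative form *suvahnep* — last vowel /e/ (a non-high vowel) → -do → *suvahnepdo*.
The past-tense form *suvahnepdo* — final sound /o/ (a vowel) → -aw → *suvahnepdoaw*.

suvahnepdoaw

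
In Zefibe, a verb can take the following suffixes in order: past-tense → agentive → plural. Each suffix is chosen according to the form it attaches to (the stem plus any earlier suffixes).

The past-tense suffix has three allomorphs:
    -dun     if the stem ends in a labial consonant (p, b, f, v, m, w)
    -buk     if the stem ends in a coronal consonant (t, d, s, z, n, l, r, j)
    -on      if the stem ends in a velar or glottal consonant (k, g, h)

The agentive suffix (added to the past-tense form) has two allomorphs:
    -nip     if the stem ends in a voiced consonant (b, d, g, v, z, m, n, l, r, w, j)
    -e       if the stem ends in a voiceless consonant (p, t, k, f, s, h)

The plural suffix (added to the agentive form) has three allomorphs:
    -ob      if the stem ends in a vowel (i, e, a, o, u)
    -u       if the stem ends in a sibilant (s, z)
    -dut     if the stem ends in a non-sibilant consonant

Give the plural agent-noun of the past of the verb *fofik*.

fofikonnipdut

*fofik* — final consonant /k/ (velar/glottal) → -on → *fofikon*.
The past-tense form *fofikon*: final consonant = /n/, voiced → -nip → *fofikonnip*.
The agentive form *fofikonnip* — final sound /p/ (a non-sibilant consonant) → -dut → *fofikonnipdut*.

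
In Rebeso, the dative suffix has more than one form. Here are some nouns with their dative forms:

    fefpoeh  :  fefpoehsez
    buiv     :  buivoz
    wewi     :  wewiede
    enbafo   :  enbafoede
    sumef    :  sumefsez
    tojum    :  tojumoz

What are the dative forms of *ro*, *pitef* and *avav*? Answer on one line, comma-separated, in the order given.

roede, pitefsez, avavoz

Looking at the final sound of each stem: -sez when the stem ends in a voiceless consonant (*fefpoeh*, *sumef*); -oz when the stem ends in a voiced consonant (*buiv*, *tojum*); -ede when the stem ends in a vowel (*wewi*, *enbafo*).
The final sound of *ro* is /o/, which is a vowel, so the suffix is -ede, giving *roede*.
The final sound of *pitef* is /f/, which is a voiceless consonant, so the suffix is -sez, giving *pitefsez*.
*avav* — final sound /v/ (a voiced consonant) → -oz → *avavoz*.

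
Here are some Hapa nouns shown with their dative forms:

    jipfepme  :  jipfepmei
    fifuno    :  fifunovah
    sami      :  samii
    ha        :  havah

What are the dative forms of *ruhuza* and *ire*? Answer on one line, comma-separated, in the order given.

Looking at the last vowel of each stem: -i when the last vowel of the stem is a front vowel (*jipfepme*, *sami*); -vah when the last vowel of the stem is a back vowel (*fifuno*, *ha*).
The last vowel of *ruhuza* is /a/, which is a back vowel, so the suffix is -vah, giving *ruhuzavah*.
The last vowel of *ire* is /e/, which is a front vowel, so the suffix is -i, giving *irei*.

ruhuzavah, irei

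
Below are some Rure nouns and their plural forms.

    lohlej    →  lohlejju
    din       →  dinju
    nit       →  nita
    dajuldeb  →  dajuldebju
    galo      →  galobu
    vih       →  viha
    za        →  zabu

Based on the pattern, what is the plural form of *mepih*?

mepiha

Looking at the final sound of each stem: -a when the stem ends in a voiceless consonant (*nit*, *vih*); -ju when the stem ends in a voiced consonant (*lohlej*, *din*, *dajuldeb*); -bu when the stem ends in a vowel (*galo*, *za*).
*mepih*: final sound = /h/, a voiceless consonant → -a → *mepiha*.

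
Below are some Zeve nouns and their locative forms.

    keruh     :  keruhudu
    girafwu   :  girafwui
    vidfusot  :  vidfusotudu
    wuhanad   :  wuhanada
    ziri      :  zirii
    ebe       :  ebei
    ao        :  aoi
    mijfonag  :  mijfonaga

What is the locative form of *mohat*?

Looking at the final sound of each stem: -udu when the stem ends in a voiceless consonant (*keruh*, *vidfusot*); -a when the stem ends in a voiced consonant (*wuhanad*, *mijfonag*); -i when the stem ends in a vowel (*girafwu*, *ziri*, *ebe*, *ao*).
Since the final sound of *mohat* is /t/ (a voiceless consonant), it takes -udu, giving *mohatudu*.

mohatudu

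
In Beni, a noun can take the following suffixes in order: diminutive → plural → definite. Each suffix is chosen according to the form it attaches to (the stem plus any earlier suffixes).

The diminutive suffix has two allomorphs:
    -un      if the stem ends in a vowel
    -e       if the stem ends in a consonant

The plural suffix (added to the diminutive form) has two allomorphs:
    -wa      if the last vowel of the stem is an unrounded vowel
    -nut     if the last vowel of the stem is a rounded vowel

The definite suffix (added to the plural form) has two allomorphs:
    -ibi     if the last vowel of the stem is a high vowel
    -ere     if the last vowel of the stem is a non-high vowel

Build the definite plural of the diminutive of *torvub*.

Since the final sound of *torvub* is /b/ (a consonant), it takes -e, giving *torvube*.
Since the last vowel of the diminutive form *torvube* is /e/ (an unrounded vowel), it takes -wa, giving *torvubewa*.
The last vowel of the plural form *torvubewa* is /a/, which is a non-high vowel, so the definite suffix is -ere, giving *torvubewaere*.

torvubewaere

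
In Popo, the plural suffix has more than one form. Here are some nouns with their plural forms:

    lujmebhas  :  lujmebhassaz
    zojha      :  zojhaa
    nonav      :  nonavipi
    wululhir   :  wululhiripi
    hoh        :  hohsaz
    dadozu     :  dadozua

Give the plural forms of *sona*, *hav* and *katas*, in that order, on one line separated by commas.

sonaa, havipi, katassaz

Looking at the final sound of each stem: -saz when the stem ends in a voiceless consonant (*lujmebhas*, *hoh*); -ipi when the stem ends in a voiced consonant (*nonav*, *wululhir*); -a when the stem ends in a vowel (*zojha*, *dadozu*).
The final sound of *sona* is /a/, which is a vowel, so the suffix is -a, giving *sonaa*.
The final sound of *hav* is /v/, which is a voiced consonant, so the suffix is -ipi, giving *havipi*.
Since the final sound of *katas* is /s/ (a voiceless consonant), it takes -saz, giving *katassaz*.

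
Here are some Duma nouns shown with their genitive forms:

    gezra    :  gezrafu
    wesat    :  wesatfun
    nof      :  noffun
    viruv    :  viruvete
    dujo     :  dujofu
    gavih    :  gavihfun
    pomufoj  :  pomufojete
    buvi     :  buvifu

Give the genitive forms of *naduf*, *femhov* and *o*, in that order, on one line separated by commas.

naduffun, femhovete, ofu

The suffix is conditioned by the final sound: -fun when the stem ends in a voiceless consonant (*wesat*, *nof*, *gavih*); -ete when the stem ends in a voiced consonant (*viruv*, *pomufoj*); -fu when the stem ends in a vowel (*gezra*, *dujo*, *buvi*).
The final sound of *naduf* is /f/, which is a voiceless consonant, so the suffix is -fun, giving *naduffun*.
*femhov*: final sound = /v/, a voiced consonant → -ete → *femhovete*.
The final sound of *o* is /o/, which is a vowel, so the suffix is -fu, giving *ofu*.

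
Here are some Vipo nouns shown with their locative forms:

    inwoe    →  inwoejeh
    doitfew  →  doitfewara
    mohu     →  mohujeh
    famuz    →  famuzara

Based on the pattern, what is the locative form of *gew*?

gewara

The suffix is conditioned by the final sound: -ara when the stem ends in a consonant (*doitfew*, *famuz*); -jeh when the stem ends in a vowel (*inwoe*, *mohu*).
The final sound of *gew* is /w/, which is a consonant, so the suffix is -ara, giving *gewara*.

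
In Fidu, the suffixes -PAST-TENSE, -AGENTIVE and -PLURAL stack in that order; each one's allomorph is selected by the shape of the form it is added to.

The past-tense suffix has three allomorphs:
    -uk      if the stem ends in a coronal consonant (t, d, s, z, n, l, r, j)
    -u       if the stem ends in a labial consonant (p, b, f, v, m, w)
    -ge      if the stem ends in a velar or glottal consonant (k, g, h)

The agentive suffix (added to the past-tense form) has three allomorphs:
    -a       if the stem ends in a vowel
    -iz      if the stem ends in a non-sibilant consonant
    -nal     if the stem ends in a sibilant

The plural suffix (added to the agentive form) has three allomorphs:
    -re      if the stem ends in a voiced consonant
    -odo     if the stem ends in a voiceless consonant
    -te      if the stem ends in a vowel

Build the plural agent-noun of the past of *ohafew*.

ohafewuate

The final consonant of *ohafew* is /w/, which is labial, so the past-tense suffix is -u, giving *ohafewu*.
The final sound of the past-tense form *ohafewu* is /u/, which is a vowel, so the agentive suffix is -a, giving *ohafewua*.
The agentive form *ohafewua*: final sound = /a/, a vowel → -te → *ohafewuate*.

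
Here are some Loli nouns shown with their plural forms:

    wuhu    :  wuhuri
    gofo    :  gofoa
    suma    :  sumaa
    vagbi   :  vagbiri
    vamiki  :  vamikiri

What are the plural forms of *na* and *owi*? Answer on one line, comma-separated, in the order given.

The suffix is conditioned by the last vowel: -ri when the last vowel of the stem is a high vowel (*wuhu*, *vagbi*, *vamiki*); -a when the last vowel of the stem is a non-high vowel (*gofo*, *suma*).
*na* — last vowel /a/ (a non-high vowel) → -a → *naa*.
*owi* — last vowel /i/ (a high vowel) → -ri → *owiri*.

naa, owiri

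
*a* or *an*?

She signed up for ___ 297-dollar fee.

a

The indefinite article is chosen by the initial *sound* of the following word, not its spelling.
The number *297* is spoken "two hundred …", beginning with /tuː/ — a consonant sound.
So the article is *a*: She signed up for a 297-dollar fee.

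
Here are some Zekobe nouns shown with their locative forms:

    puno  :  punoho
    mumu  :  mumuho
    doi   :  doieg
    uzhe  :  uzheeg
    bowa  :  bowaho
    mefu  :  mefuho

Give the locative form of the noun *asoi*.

The suffix is conditioned by the last vowel: -eg when the last vowel of the stem is a front vowel (*doi*, *uzhe*); -ho when the last vowel of the stem is a back vowel (*puno*, *mumu*, *bowa*, *mefu*).
Since the last vowel of *asoi* is /i/ (a front vowel), it takes -eg, giving *asoieg*.

asoieg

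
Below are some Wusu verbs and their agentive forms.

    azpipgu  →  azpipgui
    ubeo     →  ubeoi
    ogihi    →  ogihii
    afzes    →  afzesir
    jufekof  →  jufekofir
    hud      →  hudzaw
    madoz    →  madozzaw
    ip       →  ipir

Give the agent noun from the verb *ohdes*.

ohdesir

The suffix is conditioned by the final sound: -ir when the stem ends in a voiceless consonant (*afzes*, *jufekof*, *ip*); -zaw when the stem ends in a voiced consonant (*hud*, *madoz*); -i when the stem ends in a vowel (*azpipgu*, *ubeo*, *ogihi*).
Since the final sound of *ohdes* is /s/ (a voiceless consonant), it takes -ir, giving *ohdesir*.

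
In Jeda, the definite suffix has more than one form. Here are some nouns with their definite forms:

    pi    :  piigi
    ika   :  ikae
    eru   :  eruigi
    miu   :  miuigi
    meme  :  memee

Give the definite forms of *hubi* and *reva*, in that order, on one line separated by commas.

Looking at the last vowel of each stem: -igi when the last vowel of the stem is a high vowel (*pi*, *eru*, *miu*); -e when the last vowel of the stem is a non-high vowel (*ika*, *meme*).
*hubi*: last vowel = /i/, a high vowel → -igi → *hubiigi*.
*reva*: last vowel = /a/, a non-high vowel → -e → *revae*.

hubiigi, revae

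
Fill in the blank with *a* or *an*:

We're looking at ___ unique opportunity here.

a

The indefinite article is chosen by the initial *sound* of the following word, not its spelling.
*unique* begins with the sound /juː/ (u pronounced /juː/) — a consonant sound.
So the article is *a*: We're looking at a unique opportunity here.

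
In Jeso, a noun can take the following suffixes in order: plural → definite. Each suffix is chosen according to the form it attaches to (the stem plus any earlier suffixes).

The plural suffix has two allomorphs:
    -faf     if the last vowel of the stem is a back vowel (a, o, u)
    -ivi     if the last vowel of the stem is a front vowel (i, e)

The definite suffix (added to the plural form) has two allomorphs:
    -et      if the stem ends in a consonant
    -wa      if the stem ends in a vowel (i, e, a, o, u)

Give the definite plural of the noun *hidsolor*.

Since the last vowel of *hidsolor* is /o/ (a back vowel), it takes -faf, giving *hidsolorfaf*.
Since the final sound of the plural form *hidsolorfaf* is /f/ (a consonant), it takes -et, giving *hidsolorfafet*.

hidsolorfafet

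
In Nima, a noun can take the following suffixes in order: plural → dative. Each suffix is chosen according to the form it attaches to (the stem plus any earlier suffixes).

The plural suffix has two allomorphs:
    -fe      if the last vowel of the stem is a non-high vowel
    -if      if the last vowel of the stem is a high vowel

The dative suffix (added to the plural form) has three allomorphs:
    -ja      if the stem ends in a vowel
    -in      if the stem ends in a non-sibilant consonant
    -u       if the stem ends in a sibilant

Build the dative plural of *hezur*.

hezurifin

*hezur* — last vowel /u/ (a high vowel) → -if → *hezurif*.
The plural form *hezurif* — final sound /f/ (a non-sibilant consonant) → -in → *hezurifin*.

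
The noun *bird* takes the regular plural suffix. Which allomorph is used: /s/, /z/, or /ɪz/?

The stem *bird* ends in a voiced non-sibilant sound.
The plural suffix surfaces as /ɪz/ after sibilants, /s/ after other voiceless consonants, and /z/ after other voiced sounds.
So the plural -s on *bird* is pronounced /z/.

/z/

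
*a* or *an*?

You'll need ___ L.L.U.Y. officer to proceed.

The indefinite article is chosen by the initial *sound* of the following word, not its spelling.
The initialism *L.L.U.Y.* is read letter by letter; the first letter, L, is pronounced /ɛl/, which begins with a vowel sound.
So the article is *an*: You'll need an L.L.U.Y. officer to proceed.

an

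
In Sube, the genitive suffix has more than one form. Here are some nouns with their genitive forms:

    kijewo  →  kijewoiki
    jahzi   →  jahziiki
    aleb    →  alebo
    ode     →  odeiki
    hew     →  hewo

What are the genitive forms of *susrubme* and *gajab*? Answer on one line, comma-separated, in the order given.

The pattern is consonant vs. vowel: -o when the stem ends in a consonant (*aleb*, *hew*); -iki when the stem ends in a vowel (*kijewo*, *jahzi*, *ode*).
Since the final sound of *susrubme* is /e/ (a vowel), it takes -iki, giving *susrubmeiki*.
*gajab* — final sound /b/ (a consonant) → -o → *gajabo*.

susrubmeiki, gajabo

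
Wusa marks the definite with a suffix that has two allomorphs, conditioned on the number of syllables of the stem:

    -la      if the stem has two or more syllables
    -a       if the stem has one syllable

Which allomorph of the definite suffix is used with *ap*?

With one syllable, *ap* takes -a.

-a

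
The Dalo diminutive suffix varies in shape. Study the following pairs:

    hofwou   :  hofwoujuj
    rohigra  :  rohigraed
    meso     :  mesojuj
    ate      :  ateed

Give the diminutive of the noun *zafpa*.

zafpaed

Looking at the last vowel of each stem: -juj when the last vowel of the stem is a rounded vowel (*hofwou*, *meso*); -ed when the last vowel of the stem is an unrounded vowel (*rohigra*, *ate*).
The last vowel of *zafpa* is /a/, which is an unrounded vowel, so the suffix is -ed, giving *zafpaed*.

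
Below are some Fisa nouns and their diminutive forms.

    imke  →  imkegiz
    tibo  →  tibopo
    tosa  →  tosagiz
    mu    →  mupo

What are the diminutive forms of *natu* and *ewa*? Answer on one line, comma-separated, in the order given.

The alternation tracks the last vowel of the stem — -po when the last vowel of the stem is a rounded vowel (*tibo*, *mu*); -giz when the last vowel of the stem is an unrounded vowel (*imke*, *tosa*).
*natu*: last vowel = /u/, a rounded vowel → -po → *natupo*.
*ewa*: last vowel = /a/, an unrounded vowel → -giz → *ewagiz*.

natupo, ewagiz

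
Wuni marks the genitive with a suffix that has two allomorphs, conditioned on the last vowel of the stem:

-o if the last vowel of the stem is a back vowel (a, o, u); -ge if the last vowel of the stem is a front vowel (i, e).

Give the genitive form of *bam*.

bamo

The last vowel of *bam* is /a/, which is a back vowel, so the suffix is -o, giving *bamo*.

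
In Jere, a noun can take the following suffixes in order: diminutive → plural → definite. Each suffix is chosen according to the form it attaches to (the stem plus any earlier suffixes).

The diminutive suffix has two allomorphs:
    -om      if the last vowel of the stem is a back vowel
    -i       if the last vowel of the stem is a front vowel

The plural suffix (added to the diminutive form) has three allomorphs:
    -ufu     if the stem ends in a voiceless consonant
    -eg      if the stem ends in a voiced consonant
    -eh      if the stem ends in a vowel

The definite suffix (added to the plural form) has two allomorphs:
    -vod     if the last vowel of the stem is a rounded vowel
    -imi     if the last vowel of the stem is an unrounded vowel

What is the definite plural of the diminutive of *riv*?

riviehimi

*riv* — last vowel /i/ (a front vowel) → -i → *rivi*.
The final sound of the diminutive form *rivi* is /i/, which is a vowel, so the plural suffix is -eh, giving *rivieh*.
The plural form *rivieh* — last vowel /e/ (an unrounded vowel) → -imi → *riviehimi*.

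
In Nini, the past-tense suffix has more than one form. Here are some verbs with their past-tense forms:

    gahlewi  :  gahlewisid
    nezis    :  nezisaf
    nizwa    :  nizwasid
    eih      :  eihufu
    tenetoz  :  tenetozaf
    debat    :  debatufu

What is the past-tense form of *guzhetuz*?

guzhetuzaf

The pattern is sibilance of the final sound: -af when the stem ends in a sibilant (*nezis*, *tenetoz*); -ufu when the stem ends in a non-sibilant consonant (*eih*, *debat*); -sid when the stem ends in a vowel (*gahlewi*, *nizwa*).
The final sound of *guzhetuz* is /z/, which is a sibilant, so the suffix is -af, giving *guzhetuzaf*.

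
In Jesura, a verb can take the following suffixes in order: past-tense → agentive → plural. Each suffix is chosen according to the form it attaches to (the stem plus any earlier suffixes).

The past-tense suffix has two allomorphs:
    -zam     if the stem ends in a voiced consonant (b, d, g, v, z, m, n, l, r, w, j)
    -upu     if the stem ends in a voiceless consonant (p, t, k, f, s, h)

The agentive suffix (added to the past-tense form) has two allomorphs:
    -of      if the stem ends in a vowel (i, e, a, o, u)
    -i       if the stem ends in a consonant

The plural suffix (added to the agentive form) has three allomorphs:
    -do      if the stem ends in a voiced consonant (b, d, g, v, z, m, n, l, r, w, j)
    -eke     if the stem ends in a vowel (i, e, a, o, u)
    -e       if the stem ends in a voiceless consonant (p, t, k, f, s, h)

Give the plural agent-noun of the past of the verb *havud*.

*havud*: final consonant = /d/, voiced → -zam → *havudzam*.
The past-tense form *havudzam* — final sound /m/ (a consonant) → -i → *havudzami*.
Since the final sound of the agentive form *havudzami* is /i/ (a vowel), it takes -eke, giving *havudzamieke*.

havudzamieke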